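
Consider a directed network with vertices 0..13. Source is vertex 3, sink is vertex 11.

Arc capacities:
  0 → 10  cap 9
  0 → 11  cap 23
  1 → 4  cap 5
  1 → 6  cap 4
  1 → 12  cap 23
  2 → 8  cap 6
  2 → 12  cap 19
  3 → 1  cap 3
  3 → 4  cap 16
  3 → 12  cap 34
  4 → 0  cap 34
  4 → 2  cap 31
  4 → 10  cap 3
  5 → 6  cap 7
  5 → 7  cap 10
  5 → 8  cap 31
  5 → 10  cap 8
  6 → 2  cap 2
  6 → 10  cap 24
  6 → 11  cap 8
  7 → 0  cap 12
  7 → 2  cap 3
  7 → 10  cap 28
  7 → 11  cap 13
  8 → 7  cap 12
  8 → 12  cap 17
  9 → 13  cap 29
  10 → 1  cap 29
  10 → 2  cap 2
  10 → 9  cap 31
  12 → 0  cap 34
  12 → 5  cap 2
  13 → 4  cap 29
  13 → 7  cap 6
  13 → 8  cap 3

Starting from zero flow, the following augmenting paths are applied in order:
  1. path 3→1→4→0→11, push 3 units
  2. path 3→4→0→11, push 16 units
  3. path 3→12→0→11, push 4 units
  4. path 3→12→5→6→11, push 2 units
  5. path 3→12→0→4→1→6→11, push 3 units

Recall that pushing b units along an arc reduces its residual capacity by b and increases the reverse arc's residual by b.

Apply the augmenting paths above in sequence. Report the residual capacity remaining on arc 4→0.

after path 1 (3→1→4→0→11, push 3): res(4,0)=31
after path 2 (3→4→0→11, push 16): res(4,0)=15
after path 3 (3→12→0→11, push 4): res(4,0)=15
after path 4 (3→12→5→6→11, push 2): res(4,0)=15
after path 5 (3→12→0→4→1→6→11, push 3): res(4,0)=18

Residual capacity of (4,0): 18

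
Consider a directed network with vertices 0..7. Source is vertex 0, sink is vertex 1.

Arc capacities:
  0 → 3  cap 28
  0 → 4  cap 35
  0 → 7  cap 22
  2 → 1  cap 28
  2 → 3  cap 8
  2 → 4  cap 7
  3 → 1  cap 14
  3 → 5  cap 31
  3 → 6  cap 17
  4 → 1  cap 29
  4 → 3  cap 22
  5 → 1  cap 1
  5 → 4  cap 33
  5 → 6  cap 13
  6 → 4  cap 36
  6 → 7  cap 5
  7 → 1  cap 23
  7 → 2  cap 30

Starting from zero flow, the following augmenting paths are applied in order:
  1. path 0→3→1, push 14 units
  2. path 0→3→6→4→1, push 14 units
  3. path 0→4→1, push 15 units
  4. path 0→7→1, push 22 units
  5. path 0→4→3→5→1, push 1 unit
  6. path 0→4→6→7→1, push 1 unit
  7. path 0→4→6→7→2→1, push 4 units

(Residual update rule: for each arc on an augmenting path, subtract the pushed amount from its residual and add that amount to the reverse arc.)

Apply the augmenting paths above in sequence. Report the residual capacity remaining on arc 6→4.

Residual capacity of (6,4): 27

after path 1 (0→3→1, push 14): res(6,4)=36
after path 2 (0→3→6→4→1, push 14): res(6,4)=22
after path 3 (0→4→1, push 15): res(6,4)=22
after path 4 (0→7→1, push 22): res(6,4)=22
after path 5 (0→4→3→5→1, push 1): res(6,4)=22
after path 6 (0→4→6→7→1, push 1): res(6,4)=23
after path 7 (0→4→6→7→2→1, push 4): res(6,4)=27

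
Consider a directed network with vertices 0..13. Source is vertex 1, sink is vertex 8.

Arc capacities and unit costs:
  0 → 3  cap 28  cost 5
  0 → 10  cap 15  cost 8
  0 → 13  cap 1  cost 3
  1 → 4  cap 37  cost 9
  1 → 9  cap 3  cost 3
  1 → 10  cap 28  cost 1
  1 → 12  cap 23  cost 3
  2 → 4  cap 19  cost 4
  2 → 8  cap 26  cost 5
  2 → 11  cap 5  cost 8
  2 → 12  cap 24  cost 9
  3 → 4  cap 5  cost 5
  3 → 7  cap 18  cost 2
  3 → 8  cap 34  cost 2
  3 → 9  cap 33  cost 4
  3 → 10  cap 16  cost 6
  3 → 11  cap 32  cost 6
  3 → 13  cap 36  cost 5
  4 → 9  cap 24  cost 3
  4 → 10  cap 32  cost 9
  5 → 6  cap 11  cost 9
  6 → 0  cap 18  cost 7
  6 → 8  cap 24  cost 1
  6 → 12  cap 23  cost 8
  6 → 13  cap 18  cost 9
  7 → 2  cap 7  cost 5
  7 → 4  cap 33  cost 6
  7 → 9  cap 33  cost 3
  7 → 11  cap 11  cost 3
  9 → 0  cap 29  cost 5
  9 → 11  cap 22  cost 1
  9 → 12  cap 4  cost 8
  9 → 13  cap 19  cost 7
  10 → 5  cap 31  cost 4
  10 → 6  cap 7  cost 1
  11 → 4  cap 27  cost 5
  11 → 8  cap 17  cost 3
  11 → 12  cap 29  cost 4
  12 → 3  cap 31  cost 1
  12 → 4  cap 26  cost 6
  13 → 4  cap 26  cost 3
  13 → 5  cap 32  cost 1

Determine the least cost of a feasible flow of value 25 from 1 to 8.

Minimum cost for 25 units: 129

shortest-cost path #1: 1→10→6→8 push 7 @ unit cost 3 (adds 21)
shortest-cost path #2: 1→12→3→8 push 18 @ unit cost 6 (adds 108)
total cost = 129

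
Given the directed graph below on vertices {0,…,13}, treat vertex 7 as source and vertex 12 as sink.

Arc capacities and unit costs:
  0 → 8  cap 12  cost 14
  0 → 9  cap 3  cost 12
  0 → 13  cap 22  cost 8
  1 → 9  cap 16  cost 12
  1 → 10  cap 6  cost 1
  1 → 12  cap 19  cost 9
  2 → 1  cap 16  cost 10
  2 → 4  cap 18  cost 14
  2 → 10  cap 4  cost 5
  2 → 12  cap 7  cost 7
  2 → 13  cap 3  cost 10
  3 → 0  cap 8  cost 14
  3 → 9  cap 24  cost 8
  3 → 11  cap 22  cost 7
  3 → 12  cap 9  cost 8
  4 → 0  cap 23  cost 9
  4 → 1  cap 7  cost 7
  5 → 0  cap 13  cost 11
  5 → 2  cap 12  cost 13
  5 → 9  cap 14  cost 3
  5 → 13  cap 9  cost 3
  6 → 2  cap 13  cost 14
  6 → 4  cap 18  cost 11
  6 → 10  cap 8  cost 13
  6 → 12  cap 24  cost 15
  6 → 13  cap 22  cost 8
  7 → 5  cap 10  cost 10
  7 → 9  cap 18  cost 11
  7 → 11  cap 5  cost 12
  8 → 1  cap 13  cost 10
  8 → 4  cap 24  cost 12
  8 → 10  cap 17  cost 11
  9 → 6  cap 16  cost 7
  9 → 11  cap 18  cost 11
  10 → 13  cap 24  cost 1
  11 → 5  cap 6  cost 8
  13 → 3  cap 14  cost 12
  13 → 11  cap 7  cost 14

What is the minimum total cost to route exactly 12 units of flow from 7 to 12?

shortest-cost path #1: 7→5→2→12 push 7 @ unit cost 30 (adds 210)
shortest-cost path #2: 7→9→6→12 push 5 @ unit cost 33 (adds 165)
total cost = 375

Minimum cost for 12 units: 375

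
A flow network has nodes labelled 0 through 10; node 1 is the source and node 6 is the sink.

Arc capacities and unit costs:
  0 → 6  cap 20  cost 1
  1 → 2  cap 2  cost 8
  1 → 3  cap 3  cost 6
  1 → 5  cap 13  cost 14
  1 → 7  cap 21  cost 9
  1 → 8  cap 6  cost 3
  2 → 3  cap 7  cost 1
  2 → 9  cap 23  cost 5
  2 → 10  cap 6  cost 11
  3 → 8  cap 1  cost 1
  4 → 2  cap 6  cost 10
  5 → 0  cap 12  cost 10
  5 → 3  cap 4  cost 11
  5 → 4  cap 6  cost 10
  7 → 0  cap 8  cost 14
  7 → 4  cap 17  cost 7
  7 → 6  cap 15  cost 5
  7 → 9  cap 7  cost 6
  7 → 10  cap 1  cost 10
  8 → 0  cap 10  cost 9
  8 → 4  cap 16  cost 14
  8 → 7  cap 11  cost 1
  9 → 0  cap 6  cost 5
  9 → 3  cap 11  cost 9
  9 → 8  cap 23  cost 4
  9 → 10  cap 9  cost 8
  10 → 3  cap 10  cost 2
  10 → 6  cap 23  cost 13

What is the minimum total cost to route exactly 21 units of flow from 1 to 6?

Minimum cost for 21 units: 287

shortest-cost path #1: 1→8→7→6 push 6 @ unit cost 9 (adds 54)
shortest-cost path #2: 1→3→8→7→6 push 1 @ unit cost 13 (adds 13)
shortest-cost path #3: 1→7→6 push 8 @ unit cost 14 (adds 112)
shortest-cost path #4: 1→7→8→0→6 push 6 @ unit cost 18 (adds 108)
total cost = 287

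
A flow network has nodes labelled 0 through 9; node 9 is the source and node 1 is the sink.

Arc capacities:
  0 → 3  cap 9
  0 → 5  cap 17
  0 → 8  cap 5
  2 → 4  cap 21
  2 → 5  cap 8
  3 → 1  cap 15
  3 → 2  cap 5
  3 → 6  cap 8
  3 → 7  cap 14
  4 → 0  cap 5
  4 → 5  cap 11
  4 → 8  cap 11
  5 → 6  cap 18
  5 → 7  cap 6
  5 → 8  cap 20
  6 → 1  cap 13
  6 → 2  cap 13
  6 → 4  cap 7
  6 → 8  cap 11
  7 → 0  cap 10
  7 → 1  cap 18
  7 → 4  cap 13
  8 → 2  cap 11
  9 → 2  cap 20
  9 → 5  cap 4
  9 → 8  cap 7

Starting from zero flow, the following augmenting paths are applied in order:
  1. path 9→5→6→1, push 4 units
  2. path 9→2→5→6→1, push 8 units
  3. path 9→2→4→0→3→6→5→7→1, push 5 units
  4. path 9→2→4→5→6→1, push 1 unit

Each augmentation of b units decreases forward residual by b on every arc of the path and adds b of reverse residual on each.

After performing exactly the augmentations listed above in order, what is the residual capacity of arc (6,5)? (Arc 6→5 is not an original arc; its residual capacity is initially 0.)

after path 1 (9→5→6→1, push 4): res(6,5)=4
after path 2 (9→2→5→6→1, push 8): res(6,5)=12
after path 3 (9→2→4→0→3→6→5→7→1, push 5): res(6,5)=7
after path 4 (9→2→4→5→6→1, push 1): res(6,5)=8

Residual capacity of (6,5): 8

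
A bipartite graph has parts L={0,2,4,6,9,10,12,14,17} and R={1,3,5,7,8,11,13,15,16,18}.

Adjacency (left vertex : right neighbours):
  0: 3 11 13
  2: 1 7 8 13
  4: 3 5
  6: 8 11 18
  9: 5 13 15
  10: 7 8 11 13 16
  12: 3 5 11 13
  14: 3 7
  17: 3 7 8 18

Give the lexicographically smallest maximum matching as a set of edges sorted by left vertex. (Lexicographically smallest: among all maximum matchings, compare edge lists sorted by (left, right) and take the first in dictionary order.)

|M| = 9 (so the lex-smallest maximum matching has 9 edges)
process left vertices in ascending order; for each, take the smallest-labelled available neighbour that still permits 9 edges overall, or leave it unmatched if none does
lex-smallest matching: {0-3, 2-1, 4-5, 6-8, 9-13, 10-16, 12-11, 14-7, 17-18}

Lex-smallest maximum matching: {(0,3), (2,1), (4,5), (6,8), (9,13), (10,16), (12,11), (14,7), (17,18)}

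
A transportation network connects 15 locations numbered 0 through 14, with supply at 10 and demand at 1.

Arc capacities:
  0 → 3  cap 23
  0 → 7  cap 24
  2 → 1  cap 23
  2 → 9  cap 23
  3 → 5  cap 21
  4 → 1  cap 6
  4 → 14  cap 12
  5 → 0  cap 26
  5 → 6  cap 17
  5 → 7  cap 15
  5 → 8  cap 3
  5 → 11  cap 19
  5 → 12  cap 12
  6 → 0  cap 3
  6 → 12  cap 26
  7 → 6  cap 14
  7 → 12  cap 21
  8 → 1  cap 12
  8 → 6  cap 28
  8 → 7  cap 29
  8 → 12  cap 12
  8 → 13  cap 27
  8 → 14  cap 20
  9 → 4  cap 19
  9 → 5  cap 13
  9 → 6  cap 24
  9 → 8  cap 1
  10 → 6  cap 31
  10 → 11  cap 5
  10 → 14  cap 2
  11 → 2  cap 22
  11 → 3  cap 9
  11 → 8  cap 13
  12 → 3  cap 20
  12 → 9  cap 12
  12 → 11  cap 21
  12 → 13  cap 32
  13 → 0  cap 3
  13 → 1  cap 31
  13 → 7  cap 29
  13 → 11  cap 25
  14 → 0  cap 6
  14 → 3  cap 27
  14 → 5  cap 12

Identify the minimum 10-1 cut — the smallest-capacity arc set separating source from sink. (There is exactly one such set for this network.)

Min-cut arcs: {(6,0), (6,12), (10,11), (10,14)} (total capacity 36)

augment #1: 10→11→2→1 push 5
augment #2: 10→6→12→13→1 push 26
augment #3: 10→14→5→8→1 push 2
augment #4: 10→6→0→3→5→8→1 push 1
augment #5: 10→6→0→7→12→13→1 push 2
max flow = 36; residual-reachable set from 10 gives S-side
cut edges (S→T): {(6,0), (6,12), (10,11), (10,14)} total cap 36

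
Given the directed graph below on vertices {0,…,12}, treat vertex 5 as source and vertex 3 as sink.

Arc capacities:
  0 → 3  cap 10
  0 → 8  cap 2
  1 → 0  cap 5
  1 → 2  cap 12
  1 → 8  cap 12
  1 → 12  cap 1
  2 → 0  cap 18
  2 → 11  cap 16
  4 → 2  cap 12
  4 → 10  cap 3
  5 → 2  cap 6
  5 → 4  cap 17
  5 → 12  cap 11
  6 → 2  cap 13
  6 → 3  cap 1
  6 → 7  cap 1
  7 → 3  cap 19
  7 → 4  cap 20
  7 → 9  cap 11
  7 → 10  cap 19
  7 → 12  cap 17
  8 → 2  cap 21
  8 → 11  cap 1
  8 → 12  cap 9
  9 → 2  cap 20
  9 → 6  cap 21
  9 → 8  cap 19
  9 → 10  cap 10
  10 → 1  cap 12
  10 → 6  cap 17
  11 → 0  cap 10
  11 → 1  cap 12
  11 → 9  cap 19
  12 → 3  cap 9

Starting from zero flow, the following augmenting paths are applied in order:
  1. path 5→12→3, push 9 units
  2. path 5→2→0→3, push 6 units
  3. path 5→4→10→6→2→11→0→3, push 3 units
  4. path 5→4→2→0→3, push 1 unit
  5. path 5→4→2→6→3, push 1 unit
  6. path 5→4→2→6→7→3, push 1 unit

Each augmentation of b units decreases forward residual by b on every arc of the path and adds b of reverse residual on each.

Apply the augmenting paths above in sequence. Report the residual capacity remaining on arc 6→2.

Residual capacity of (6,2): 12

after path 1 (5→12→3, push 9): res(6,2)=13
after path 2 (5→2→0→3, push 6): res(6,2)=13
after path 3 (5→4→10→6→2→11→0→3, push 3): res(6,2)=10
after path 4 (5→4→2→0→3, push 1): res(6,2)=10
after path 5 (5→4→2→6→3, push 1): res(6,2)=11
after path 6 (5→4→2→6→7→3, push 1): res(6,2)=12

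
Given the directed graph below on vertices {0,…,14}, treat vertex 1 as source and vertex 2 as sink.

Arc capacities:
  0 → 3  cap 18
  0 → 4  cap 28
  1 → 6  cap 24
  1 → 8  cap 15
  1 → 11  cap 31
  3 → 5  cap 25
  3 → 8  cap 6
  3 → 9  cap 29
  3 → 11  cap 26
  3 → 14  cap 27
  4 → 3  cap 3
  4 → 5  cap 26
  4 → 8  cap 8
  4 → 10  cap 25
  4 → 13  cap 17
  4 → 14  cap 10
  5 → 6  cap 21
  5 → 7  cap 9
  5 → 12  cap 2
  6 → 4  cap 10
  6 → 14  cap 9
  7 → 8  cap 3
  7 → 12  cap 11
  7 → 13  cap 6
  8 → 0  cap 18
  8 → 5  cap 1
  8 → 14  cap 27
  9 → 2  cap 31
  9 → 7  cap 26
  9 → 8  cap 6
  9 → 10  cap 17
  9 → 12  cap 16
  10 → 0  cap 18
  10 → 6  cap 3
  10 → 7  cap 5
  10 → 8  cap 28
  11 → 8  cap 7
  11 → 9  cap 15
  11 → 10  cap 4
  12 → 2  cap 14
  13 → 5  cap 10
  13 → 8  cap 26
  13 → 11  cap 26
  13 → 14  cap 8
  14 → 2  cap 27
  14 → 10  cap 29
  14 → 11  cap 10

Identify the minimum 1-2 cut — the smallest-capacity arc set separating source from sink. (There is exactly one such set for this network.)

Min-cut arcs: {(1,8), (6,4), (6,14), (11,8), (11,9), (11,10)} (total capacity 60)

augment #1: 1→6→14→2 push 9
augment #2: 1→8→14→2 push 15
augment #3: 1→11→9→2 push 15
augment #4: 1→6→4→14→2 push 3
augment #5: 1→6→4→3→9→2 push 3
augment #6: 1→6→4→5→12→2 push 2
augment #7: 1→11→10→7→12→2 push 4
augment #8: 1→6→4→5→7→12→2 push 2
augment #9: 1→11→8→0→3→9→2 push 7
max flow = 60; residual-reachable set from 1 gives S-side
cut edges (S→T): {(1,8), (6,4), (6,14), (11,8), (11,9), (11,10)} total cap 60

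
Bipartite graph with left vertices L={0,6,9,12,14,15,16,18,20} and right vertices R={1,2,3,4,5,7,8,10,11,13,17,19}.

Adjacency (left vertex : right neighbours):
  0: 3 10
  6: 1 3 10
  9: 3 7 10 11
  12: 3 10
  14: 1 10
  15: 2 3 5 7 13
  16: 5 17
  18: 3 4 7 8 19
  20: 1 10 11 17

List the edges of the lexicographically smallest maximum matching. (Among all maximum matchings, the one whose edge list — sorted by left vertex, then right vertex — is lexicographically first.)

Lex-smallest maximum matching: {(0,3), (6,1), (9,7), (12,10), (15,2), (16,5), (18,4), (20,11)}

|M| = 8 (so the lex-smallest maximum matching has 8 edges)
process left vertices in ascending order; for each, take the smallest-labelled available neighbour that still permits 8 edges overall, or leave it unmatched if none does
lex-smallest matching: {0-3, 6-1, 9-7, 12-10, 15-2, 16-5, 18-4, 20-11}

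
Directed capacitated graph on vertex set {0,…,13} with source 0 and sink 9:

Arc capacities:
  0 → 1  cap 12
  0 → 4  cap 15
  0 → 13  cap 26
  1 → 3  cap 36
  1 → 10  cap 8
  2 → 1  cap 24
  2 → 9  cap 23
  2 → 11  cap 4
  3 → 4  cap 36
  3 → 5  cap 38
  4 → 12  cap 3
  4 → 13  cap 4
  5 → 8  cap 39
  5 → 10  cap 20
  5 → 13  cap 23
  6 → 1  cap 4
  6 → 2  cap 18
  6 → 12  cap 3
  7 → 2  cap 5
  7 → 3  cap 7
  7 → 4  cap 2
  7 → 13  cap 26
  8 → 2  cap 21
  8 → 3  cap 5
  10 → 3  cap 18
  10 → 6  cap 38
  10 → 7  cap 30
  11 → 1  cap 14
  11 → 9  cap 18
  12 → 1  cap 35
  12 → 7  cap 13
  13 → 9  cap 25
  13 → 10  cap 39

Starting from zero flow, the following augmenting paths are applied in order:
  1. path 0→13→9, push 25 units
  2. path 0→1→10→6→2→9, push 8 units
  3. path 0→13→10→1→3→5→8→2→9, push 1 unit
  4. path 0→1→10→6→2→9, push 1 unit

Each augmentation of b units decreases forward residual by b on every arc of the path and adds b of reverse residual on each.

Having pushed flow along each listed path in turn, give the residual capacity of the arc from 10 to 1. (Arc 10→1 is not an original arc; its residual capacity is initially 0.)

Residual capacity of (10,1): 8

after path 1 (0→13→9, push 25): res(10,1)=0
after path 2 (0→1→10→6→2→9, push 8): res(10,1)=8
after path 3 (0→13→10→1→3→5→8→2→9, push 1): res(10,1)=7
after path 4 (0→1→10→6→2→9, push 1): res(10,1)=8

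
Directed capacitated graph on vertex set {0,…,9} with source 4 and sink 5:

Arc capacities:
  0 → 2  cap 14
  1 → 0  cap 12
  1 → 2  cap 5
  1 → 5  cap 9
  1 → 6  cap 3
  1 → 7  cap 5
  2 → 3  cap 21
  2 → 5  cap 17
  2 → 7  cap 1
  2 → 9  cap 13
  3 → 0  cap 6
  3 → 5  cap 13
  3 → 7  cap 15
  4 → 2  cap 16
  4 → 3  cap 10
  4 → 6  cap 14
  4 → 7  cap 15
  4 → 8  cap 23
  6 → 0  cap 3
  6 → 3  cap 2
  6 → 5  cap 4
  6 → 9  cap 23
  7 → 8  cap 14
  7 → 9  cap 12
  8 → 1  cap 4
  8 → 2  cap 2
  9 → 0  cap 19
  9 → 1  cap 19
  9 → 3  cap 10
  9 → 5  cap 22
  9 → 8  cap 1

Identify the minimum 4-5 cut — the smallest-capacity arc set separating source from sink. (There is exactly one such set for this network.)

Min-cut arcs: {(4,2), (4,3), (4,6), (7,9), (8,1), (8,2)} (total capacity 58)

augment #1: 4→2→5 push 16
augment #2: 4→3→5 push 10
augment #3: 4→6→5 push 4
augment #4: 4→6→3→5 push 2
augment #5: 4→6→9→5 push 8
augment #6: 4→7→9→5 push 12
augment #7: 4→8→1→5 push 4
augment #8: 4→8→2→5 push 1
augment #9: 4→8→2→3→5 push 1
max flow = 58; residual-reachable set from 4 gives S-side
cut edges (S→T): {(4,2), (4,3), (4,6), (7,9), (8,1), (8,2)} total cap 58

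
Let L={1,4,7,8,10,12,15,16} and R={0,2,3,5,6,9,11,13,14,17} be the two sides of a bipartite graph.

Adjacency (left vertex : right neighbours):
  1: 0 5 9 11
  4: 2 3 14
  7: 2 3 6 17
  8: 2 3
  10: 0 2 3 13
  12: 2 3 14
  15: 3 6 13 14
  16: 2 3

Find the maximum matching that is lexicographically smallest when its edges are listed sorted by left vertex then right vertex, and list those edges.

|M| = 7 (so the lex-smallest maximum matching has 7 edges)
process left vertices in ascending order; for each, take the smallest-labelled available neighbour that still permits 7 edges overall, or leave it unmatched if none does
lex-smallest matching: {1-0, 4-2, 7-17, 8-3, 10-13, 12-14, 15-6}

Lex-smallest maximum matching: {(1,0), (4,2), (7,17), (8,3), (10,13), (12,14), (15,6)}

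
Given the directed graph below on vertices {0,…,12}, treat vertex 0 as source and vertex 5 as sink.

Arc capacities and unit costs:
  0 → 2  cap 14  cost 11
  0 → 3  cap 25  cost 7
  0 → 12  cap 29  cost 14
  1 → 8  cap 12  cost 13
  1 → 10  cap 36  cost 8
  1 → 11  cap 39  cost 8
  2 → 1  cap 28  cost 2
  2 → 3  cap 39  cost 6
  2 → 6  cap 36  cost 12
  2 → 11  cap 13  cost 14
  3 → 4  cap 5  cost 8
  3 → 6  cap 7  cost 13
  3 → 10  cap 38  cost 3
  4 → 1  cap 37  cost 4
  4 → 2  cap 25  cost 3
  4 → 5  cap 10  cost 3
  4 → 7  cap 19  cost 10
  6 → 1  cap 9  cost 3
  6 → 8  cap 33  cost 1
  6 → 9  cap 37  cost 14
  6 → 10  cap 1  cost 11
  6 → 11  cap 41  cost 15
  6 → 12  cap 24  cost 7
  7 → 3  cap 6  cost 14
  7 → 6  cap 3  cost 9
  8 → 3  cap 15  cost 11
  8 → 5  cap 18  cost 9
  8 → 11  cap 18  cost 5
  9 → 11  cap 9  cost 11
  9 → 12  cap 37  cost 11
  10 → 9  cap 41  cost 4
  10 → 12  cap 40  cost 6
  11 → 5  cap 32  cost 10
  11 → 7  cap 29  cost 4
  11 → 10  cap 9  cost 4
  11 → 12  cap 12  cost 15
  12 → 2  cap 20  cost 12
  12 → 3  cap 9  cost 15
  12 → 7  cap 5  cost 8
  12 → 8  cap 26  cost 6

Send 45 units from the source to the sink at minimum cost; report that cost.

Minimum cost for 45 units: 1326

shortest-cost path #1: 0→3→4→5 push 5 @ unit cost 18 (adds 90)
shortest-cost path #2: 0→12→8→5 push 18 @ unit cost 29 (adds 522)
shortest-cost path #3: 0→2→1→11→5 push 14 @ unit cost 31 (adds 434)
shortest-cost path #4: 0→12→8→11→5 push 8 @ unit cost 35 (adds 280)
total cost = 1326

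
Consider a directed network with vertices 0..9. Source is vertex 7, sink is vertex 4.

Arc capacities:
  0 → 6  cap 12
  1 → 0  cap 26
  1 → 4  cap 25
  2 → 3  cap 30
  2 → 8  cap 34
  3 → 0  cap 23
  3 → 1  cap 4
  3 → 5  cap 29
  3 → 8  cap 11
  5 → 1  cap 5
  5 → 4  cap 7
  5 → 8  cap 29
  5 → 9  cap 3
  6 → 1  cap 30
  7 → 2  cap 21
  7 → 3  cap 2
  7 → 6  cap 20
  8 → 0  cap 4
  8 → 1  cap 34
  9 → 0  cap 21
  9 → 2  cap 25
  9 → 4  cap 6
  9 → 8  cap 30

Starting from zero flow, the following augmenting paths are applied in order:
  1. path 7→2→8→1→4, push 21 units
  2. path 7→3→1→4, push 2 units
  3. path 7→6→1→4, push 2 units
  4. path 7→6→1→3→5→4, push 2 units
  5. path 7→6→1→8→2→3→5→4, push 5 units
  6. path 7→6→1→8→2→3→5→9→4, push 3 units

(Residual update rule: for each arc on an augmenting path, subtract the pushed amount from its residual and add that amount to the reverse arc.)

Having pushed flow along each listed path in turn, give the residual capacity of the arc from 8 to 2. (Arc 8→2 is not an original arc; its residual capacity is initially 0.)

after path 1 (7→2→8→1→4, push 21): res(8,2)=21
after path 2 (7→3→1→4, push 2): res(8,2)=21
after path 3 (7→6→1→4, push 2): res(8,2)=21
after path 4 (7→6→1→3→5→4, push 2): res(8,2)=21
after path 5 (7→6→1→8→2→3→5→4, push 5): res(8,2)=16
after path 6 (7→6→1→8→2→3→5→9→4, push 3): res(8,2)=13

Residual capacity of (8,2): 13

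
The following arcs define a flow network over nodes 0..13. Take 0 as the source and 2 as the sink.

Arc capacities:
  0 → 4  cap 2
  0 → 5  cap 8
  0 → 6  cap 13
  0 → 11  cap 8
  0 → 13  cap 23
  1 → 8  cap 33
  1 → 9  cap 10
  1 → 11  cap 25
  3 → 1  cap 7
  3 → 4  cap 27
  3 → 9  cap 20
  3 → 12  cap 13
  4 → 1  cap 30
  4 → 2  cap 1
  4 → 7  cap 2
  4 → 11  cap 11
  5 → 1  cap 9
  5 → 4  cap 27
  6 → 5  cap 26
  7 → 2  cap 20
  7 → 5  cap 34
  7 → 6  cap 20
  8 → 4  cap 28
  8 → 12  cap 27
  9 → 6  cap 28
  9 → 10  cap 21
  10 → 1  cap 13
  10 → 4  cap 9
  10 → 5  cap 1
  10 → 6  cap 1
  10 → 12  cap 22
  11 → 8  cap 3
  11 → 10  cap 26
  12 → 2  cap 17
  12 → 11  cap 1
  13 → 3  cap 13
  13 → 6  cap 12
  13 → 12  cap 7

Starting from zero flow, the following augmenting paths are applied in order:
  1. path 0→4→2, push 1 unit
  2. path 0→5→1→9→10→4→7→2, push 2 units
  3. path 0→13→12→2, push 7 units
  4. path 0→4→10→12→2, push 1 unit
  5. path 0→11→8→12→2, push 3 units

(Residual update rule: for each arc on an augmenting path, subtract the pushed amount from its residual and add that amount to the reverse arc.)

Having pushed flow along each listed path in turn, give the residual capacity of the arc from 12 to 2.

Residual capacity of (12,2): 6

after path 1 (0→4→2, push 1): res(12,2)=17
after path 2 (0→5→1→9→10→4→7→2, push 2): res(12,2)=17
after path 3 (0→13→12→2, push 7): res(12,2)=10
after path 4 (0→4→10→12→2, push 1): res(12,2)=9
after path 5 (0→11→8→12→2, push 3): res(12,2)=6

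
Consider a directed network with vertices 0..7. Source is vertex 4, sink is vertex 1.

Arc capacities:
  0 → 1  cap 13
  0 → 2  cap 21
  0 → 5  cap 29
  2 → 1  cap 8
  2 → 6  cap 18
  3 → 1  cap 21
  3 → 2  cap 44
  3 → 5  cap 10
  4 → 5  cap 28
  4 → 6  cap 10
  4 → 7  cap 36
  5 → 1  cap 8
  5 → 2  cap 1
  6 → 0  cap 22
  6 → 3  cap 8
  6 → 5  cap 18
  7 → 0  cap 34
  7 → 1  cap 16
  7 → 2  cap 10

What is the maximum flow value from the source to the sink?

augment #1: 4→5→1 bottleneck 8, total now 8
augment #2: 4→7→1 bottleneck 16, total now 24
augment #3: 4→5→2→1 bottleneck 1, total now 25
augment #4: 4→6→0→1 bottleneck 10, total now 35
augment #5: 4→7→0→1 bottleneck 3, total now 38
augment #6: 4→7→2→1 bottleneck 7, total now 45
augment #7: 4→7→0→6→3→1 bottleneck 8, total now 53

Maximum flow value: 53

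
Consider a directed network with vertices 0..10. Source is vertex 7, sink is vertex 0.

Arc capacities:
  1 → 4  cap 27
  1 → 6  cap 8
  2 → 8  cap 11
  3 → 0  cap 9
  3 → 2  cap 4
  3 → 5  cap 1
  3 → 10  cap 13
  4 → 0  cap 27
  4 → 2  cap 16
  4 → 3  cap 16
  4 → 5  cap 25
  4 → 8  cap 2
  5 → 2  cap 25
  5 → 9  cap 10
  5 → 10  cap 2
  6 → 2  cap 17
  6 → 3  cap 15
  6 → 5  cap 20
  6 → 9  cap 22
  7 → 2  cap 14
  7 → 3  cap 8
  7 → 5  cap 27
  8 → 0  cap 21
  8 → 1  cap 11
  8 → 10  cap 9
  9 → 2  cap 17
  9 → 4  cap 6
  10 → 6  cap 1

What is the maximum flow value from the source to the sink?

Maximum flow value: 26

augment #1: 7→3→0 bottleneck 8, total now 8
augment #2: 7→2→8→0 bottleneck 11, total now 19
augment #3: 7→5→9→4→0 bottleneck 6, total now 25
augment #4: 7→5→10→6→3→0 bottleneck 1, total now 26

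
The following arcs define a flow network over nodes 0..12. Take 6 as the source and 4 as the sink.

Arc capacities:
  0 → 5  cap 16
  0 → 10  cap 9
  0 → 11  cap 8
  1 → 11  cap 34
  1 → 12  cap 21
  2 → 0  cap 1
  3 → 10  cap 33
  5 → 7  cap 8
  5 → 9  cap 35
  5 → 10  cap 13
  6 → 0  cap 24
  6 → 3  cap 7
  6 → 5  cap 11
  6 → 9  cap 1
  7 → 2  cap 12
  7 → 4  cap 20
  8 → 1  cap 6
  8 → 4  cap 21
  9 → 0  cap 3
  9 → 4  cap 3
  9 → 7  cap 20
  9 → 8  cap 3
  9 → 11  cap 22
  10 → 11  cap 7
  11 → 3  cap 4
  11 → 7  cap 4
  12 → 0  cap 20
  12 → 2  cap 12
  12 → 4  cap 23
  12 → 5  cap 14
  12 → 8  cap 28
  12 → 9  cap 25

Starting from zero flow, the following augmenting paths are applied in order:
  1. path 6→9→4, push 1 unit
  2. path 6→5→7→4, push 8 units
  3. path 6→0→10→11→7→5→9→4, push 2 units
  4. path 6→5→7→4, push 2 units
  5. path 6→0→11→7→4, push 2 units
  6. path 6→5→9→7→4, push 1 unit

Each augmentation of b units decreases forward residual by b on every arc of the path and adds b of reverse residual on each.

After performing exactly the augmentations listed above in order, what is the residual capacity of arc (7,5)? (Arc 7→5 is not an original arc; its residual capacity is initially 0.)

Residual capacity of (7,5): 8

after path 1 (6→9→4, push 1): res(7,5)=0
after path 2 (6→5→7→4, push 8): res(7,5)=8
after path 3 (6→0→10→11→7→5→9→4, push 2): res(7,5)=6
after path 4 (6→5→7→4, push 2): res(7,5)=8
after path 5 (6→0→11→7→4, push 2): res(7,5)=8
after path 6 (6→5→9→7→4, push 1): res(7,5)=8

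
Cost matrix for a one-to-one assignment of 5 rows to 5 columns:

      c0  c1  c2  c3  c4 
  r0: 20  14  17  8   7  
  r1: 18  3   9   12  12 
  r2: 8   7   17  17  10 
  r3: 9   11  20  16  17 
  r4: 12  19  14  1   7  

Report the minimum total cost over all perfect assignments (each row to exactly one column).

Minimum assignment cost: 33

optimal assignment: row0→col4 (cost 7), row1→col2 (cost 9), row2→col1 (cost 7), row3→col0 (cost 9), row4→col3 (cost 1)
total = 7 + 9 + 7 + 9 + 1 = 33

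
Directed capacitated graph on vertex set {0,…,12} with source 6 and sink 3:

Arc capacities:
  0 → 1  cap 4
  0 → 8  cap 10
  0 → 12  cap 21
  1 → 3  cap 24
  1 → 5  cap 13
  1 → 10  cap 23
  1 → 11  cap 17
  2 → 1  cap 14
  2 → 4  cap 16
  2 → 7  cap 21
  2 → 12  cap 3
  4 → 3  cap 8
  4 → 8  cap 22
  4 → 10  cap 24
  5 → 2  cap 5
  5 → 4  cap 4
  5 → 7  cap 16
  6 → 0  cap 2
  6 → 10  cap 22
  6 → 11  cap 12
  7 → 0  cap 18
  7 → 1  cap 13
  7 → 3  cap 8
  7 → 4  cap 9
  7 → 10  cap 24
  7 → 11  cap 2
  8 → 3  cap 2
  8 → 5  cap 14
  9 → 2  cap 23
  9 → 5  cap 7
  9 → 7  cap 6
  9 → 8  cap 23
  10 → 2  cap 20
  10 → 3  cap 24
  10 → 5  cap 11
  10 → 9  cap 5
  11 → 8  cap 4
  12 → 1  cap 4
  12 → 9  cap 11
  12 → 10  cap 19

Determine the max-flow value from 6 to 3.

Maximum flow value: 28

augment #1: 6→10→3 bottleneck 22, total now 22
augment #2: 6→0→1→3 bottleneck 2, total now 24
augment #3: 6→11→8→3 bottleneck 2, total now 26
augment #4: 6→11→8→5→4→3 bottleneck 2, total now 28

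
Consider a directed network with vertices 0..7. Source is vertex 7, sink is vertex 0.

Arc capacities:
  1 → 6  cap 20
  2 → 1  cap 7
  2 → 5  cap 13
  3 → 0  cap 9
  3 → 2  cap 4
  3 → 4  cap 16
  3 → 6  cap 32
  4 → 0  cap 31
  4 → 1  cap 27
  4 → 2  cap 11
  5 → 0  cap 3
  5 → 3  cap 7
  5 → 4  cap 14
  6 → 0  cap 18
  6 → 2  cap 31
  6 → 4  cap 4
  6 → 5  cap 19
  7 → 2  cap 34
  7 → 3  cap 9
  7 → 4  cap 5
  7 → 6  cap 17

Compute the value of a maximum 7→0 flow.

Maximum flow value: 51

augment #1: 7→3→0 bottleneck 9, total now 9
augment #2: 7→4→0 bottleneck 5, total now 14
augment #3: 7→6→0 bottleneck 17, total now 31
augment #4: 7→2→5→0 bottleneck 3, total now 34
augment #5: 7→2→1→6→0 bottleneck 1, total now 35
augment #6: 7→2→5→4→0 bottleneck 10, total now 45
augment #7: 7→2→1→6→4→0 bottleneck 4, total now 49
augment #8: 7→2→1→6→5→4→0 bottleneck 2, total now 51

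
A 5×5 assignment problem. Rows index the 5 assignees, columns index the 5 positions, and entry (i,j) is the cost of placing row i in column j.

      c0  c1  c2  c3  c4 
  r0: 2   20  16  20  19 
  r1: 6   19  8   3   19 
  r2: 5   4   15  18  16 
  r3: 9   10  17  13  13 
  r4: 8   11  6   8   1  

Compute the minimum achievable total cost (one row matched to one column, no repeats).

Minimum assignment cost: 27

optimal assignment: row0→col0 (cost 2), row1→col3 (cost 3), row2→col1 (cost 4), row3→col2 (cost 17), row4→col4 (cost 1)
total = 2 + 3 + 4 + 17 + 1 = 27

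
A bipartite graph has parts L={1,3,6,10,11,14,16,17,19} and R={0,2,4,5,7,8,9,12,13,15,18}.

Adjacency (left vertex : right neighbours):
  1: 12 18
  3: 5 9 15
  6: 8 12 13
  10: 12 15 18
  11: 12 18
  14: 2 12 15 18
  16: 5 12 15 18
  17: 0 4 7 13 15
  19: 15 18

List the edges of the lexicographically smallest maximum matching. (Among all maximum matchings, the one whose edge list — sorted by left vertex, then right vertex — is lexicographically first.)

|M| = 8 (so the lex-smallest maximum matching has 8 edges)
process left vertices in ascending order; for each, take the smallest-labelled available neighbour that still permits 8 edges overall, or leave it unmatched if none does
lex-smallest matching: {1-12, 3-9, 6-8, 10-15, 11-18, 14-2, 16-5, 17-0}

Lex-smallest maximum matching: {(1,12), (3,9), (6,8), (10,15), (11,18), (14,2), (16,5), (17,0)}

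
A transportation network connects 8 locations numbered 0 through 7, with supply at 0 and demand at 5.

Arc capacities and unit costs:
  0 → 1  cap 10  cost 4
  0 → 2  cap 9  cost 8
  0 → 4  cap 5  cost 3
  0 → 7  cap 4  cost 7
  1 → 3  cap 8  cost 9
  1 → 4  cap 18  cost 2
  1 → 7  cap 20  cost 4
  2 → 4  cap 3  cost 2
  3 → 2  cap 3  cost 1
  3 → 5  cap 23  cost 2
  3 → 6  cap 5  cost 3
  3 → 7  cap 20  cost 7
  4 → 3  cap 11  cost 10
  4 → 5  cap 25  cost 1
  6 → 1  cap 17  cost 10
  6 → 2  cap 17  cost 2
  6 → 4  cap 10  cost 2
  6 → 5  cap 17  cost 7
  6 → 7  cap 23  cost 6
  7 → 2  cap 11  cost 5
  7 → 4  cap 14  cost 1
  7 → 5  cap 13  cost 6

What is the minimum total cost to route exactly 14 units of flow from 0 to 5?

shortest-cost path #1: 0→4→5 push 5 @ unit cost 4 (adds 20)
shortest-cost path #2: 0→1→4→5 push 9 @ unit cost 7 (adds 63)
total cost = 83

Minimum cost for 14 units: 83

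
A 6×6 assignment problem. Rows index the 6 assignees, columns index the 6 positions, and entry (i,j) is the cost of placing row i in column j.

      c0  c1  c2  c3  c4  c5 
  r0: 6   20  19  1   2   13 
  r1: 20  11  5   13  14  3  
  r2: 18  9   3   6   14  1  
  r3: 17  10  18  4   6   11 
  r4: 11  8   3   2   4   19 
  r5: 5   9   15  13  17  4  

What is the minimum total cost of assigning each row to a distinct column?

Minimum assignment cost: 25

one of 4 optimal assignments: row0→col4 (cost 2), row1→col2 (cost 5), row2→col5 (cost 1), row3→col1 (cost 10), row4→col3 (cost 2), row5→col0 (cost 5)
total = 2 + 5 + 1 + 10 + 2 + 5 = 25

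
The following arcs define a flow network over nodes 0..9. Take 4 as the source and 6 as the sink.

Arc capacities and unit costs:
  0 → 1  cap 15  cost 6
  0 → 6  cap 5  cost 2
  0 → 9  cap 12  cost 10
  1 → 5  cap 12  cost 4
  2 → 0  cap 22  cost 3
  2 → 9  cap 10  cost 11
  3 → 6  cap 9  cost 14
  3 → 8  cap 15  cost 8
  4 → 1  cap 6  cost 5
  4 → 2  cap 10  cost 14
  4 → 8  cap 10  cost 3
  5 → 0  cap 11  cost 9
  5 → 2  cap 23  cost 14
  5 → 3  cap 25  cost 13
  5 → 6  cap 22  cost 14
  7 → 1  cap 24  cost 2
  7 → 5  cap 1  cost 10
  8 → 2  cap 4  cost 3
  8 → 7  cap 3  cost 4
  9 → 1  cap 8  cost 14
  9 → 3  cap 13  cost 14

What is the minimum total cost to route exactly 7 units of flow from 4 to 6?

shortest-cost path #1: 4→8→2→0→6 push 4 @ unit cost 11 (adds 44)
shortest-cost path #2: 4→2→0→6 push 1 @ unit cost 19 (adds 19)
shortest-cost path #3: 4→1→5→6 push 2 @ unit cost 23 (adds 46)
total cost = 109

Minimum cost for 7 units: 109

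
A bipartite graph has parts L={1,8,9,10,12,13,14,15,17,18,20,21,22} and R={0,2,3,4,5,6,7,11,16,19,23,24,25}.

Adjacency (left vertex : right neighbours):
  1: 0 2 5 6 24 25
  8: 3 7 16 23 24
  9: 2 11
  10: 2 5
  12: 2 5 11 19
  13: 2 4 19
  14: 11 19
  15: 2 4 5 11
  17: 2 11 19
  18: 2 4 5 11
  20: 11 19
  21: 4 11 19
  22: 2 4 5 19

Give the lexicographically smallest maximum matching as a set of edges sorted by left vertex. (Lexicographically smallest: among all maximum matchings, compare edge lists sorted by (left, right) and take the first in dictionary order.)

Lex-smallest maximum matching: {(1,0), (8,3), (9,2), (10,5), (12,11), (13,4), (14,19)}

|M| = 7 (so the lex-smallest maximum matching has 7 edges)
process left vertices in ascending order; for each, take the smallest-labelled available neighbour that still permits 7 edges overall, or leave it unmatched if none does
lex-smallest matching: {1-0, 8-3, 9-2, 10-5, 12-11, 13-4, 14-19}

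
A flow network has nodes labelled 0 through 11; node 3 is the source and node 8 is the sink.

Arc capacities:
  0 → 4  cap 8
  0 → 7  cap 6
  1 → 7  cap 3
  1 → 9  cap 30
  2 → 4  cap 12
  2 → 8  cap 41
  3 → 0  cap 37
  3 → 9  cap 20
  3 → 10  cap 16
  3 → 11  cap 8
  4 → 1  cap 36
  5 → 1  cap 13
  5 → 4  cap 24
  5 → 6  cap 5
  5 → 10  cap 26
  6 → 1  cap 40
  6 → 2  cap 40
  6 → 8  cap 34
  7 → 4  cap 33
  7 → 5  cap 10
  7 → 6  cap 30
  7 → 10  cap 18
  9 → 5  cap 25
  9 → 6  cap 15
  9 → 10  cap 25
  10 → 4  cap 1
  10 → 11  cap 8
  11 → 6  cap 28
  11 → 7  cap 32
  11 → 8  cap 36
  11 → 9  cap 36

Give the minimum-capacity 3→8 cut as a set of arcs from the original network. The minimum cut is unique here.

augment #1: 3→11→8 push 8
augment #2: 3→9→6→8 push 15
augment #3: 3→10→11→8 push 8
augment #4: 3→0→7→6→8 push 6
augment #5: 3→9→5→6→8 push 5
augment #6: 3→0→4→1→7→6→8 push 3
max flow = 45; residual-reachable set from 3 gives S-side
cut edges (S→T): {(0,7), (1,7), (3,11), (5,6), (9,6), (10,11)} total cap 45

Min-cut arcs: {(0,7), (1,7), (3,11), (5,6), (9,6), (10,11)} (total capacity 45)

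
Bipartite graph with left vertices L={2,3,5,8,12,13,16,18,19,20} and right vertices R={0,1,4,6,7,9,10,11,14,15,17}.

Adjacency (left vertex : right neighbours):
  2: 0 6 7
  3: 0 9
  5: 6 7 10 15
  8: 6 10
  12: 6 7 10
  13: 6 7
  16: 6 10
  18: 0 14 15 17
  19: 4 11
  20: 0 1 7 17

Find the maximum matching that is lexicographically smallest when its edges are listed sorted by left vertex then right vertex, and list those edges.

|M| = 9 (so the lex-smallest maximum matching has 9 edges)
process left vertices in ascending order; for each, take the smallest-labelled available neighbour that still permits 9 edges overall, or leave it unmatched if none does
lex-smallest matching: {2-0, 3-9, 5-15, 8-6, 12-7, 16-10, 18-14, 19-4, 20-1}

Lex-smallest maximum matching: {(2,0), (3,9), (5,15), (8,6), (12,7), (16,10), (18,14), (19,4), (20,1)}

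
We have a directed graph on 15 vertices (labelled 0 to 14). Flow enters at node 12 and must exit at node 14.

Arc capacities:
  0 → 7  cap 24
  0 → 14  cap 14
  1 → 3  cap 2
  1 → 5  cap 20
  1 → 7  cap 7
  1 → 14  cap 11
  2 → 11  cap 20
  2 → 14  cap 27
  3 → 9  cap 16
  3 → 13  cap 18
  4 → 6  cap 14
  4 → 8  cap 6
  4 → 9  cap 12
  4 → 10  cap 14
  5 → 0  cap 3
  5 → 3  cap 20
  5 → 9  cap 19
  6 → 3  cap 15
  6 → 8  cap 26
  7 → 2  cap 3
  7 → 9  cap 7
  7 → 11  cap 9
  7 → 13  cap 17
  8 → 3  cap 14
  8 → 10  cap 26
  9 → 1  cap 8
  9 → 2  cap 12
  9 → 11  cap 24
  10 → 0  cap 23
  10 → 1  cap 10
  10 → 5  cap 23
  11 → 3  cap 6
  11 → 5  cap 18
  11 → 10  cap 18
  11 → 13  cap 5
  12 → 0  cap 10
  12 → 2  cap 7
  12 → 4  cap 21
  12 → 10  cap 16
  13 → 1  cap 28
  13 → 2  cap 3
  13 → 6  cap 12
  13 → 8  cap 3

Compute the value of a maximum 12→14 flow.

augment #1: 12→0→14 bottleneck 10, total now 10
augment #2: 12→2→14 bottleneck 7, total now 17
augment #3: 12→10→0→14 bottleneck 4, total now 21
augment #4: 12→10→1→14 bottleneck 10, total now 31
augment #5: 12→4→9→1→14 bottleneck 1, total now 32
augment #6: 12→4→9→2→14 bottleneck 11, total now 43
augment #7: 12→10→0→7→2→14 bottleneck 2, total now 45
augment #8: 12→4→6→3→9→2→14 bottleneck 1, total now 46
augment #9: 12→4→6→3→13→2→14 bottleneck 3, total now 49
augment #10: 12→4→10→0→7→2→14 bottleneck 1, total now 50

Maximum flow value: 50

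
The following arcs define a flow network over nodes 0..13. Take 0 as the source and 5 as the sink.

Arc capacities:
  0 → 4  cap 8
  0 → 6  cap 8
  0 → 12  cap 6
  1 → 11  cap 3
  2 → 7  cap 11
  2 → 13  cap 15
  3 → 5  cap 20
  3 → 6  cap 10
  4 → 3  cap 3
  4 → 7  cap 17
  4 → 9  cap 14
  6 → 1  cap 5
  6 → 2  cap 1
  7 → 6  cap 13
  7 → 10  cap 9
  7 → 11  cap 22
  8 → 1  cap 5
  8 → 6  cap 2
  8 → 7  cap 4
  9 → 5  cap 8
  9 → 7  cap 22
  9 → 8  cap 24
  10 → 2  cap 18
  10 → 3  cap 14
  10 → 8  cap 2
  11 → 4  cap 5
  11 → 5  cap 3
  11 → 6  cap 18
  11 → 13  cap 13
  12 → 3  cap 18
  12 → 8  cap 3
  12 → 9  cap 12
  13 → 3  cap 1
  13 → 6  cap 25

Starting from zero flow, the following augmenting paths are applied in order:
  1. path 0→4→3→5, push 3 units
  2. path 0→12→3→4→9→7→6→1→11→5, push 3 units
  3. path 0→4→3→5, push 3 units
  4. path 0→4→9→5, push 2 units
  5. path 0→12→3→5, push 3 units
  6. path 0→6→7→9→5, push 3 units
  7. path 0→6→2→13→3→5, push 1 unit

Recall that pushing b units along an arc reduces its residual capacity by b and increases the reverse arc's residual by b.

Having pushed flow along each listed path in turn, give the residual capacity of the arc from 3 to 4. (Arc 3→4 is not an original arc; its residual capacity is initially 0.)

Residual capacity of (3,4): 3

after path 1 (0→4→3→5, push 3): res(3,4)=3
after path 2 (0→12→3→4→9→7→6→1→11→5, push 3): res(3,4)=0
after path 3 (0→4→3→5, push 3): res(3,4)=3
after path 4 (0→4→9→5, push 2): res(3,4)=3
after path 5 (0→12→3→5, push 3): res(3,4)=3
after path 6 (0→6→7→9→5, push 3): res(3,4)=3
after path 7 (0→6→2→13→3→5, push 1): res(3,4)=3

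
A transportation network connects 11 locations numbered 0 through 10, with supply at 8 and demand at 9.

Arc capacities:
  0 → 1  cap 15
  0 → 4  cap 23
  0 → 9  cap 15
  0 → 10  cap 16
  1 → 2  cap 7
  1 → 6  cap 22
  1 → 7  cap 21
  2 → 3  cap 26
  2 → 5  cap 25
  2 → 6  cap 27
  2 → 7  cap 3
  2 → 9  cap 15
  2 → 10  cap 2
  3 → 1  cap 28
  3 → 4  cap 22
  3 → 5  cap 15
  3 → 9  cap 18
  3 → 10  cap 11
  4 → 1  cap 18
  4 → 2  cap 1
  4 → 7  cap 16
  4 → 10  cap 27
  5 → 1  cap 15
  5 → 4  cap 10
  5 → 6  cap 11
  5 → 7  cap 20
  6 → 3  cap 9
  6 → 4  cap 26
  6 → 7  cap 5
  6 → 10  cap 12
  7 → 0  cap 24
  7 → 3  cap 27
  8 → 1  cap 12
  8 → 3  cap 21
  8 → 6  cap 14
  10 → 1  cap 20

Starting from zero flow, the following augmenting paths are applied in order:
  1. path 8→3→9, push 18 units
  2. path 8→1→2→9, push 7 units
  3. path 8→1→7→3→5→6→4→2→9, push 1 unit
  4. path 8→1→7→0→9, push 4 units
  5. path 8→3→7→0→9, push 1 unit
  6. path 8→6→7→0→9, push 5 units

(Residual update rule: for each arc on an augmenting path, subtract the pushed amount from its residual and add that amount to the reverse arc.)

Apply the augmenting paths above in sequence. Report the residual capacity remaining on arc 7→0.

after path 1 (8→3→9, push 18): res(7,0)=24
after path 2 (8→1→2→9, push 7): res(7,0)=24
after path 3 (8→1→7→3→5→6→4→2→9, push 1): res(7,0)=24
after path 4 (8→1→7→0→9, push 4): res(7,0)=20
after path 5 (8→3→7→0→9, push 1): res(7,0)=19
after path 6 (8→6→7→0→9, push 5): res(7,0)=14

Residual capacity of (7,0): 14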